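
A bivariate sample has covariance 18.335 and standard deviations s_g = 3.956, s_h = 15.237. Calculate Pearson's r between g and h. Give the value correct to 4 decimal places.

r = Cov(g,h) / (s_g · s_h) = 18.335 / (3.956 × 15.237)
  = 18.335 / 60.2776 ≈ 0.3042

0.3042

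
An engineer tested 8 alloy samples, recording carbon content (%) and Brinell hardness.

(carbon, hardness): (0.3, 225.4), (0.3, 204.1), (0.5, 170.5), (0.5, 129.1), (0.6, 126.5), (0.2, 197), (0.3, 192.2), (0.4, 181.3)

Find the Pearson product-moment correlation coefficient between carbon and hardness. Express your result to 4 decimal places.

-0.8560

n = 8, Σx = 3.1, Σy = 1426.1, Σx² = 1.33, Σy² = 262820.81, Σxy = 524.13
nΣxy − ΣxΣy = 4193.04 − 4420.91 = -227.87
nΣx² − (Σx)² = 10.64 − 9.61 = 1.03; nΣy² − (Σy)² = 2102566.48 − 2033761.21 = 68805.27
r = -227.87 / √(1.03 × 68805.27) = -227.87 / 266.2131 ≈ -0.8560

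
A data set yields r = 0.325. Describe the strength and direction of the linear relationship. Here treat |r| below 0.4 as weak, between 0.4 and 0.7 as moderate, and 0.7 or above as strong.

r = 0.325 > 0 so the relationship is positive.
|r| = 0.325, which falls in the weak range.

weak positive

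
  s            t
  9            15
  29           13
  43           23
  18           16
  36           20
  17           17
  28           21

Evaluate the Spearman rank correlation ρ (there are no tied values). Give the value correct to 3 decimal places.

0.536

Rank s: 1, 5, 7, 3, 6, 2, 4
Rank t: 2, 1, 7, 3, 5, 4, 6
d = rank(s) − rank(t): -1, 4, 0, 0, 1, -2, -2; Σd² = 26
ρ = 1 − 6Σd² / [n(n²−1)] = 1 − 6×26 / (7×48) = 1 − 156/336 ≈ 0.536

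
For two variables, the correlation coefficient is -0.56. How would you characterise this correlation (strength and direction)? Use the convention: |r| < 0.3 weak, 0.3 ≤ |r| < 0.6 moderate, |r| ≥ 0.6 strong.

moderate negative

r = -0.56 < 0 so the relationship is negative.
|r| = 0.56, which falls in the moderate range.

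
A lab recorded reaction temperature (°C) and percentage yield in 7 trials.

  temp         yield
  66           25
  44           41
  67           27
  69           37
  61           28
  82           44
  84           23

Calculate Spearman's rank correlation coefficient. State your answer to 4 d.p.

-0.2143

Rank temp: 3, 1, 4, 5, 2, 6, 7
Rank yield: 2, 6, 3, 5, 4, 7, 1
d = rank(temp) − rank(yield): 1, -5, 1, 0, -2, -1, 6; Σd² = 68
ρ = 1 − 6Σd² / [n(n²−1)] = 1 − 6×68 / (7×48) = 1 − 408/336 ≈ -0.2143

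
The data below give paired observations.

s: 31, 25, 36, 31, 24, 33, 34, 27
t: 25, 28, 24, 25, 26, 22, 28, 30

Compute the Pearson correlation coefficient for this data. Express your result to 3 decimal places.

n = 8, Σs = 241, Σt = 208, Σs² = 7393, Σt² = 5454, Σst = 6226
nΣst − ΣsΣt = 49808 − 50128 = -320
nΣs² − (Σs)² = 59144 − 58081 = 1063; nΣt² − (Σt)² = 43632 − 43264 = 368
r = -320 / √(1063 × 368) = -320 / 625.4470 ≈ -0.512

-0.512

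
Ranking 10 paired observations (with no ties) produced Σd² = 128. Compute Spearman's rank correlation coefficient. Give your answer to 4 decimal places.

ρ = 1 − 6Σd² / [n(n²−1)] = 1 − 6×128 / (10×99)
  = 1 − 768/990 = 1 − 0.77576 ≈ 0.2242

0.2242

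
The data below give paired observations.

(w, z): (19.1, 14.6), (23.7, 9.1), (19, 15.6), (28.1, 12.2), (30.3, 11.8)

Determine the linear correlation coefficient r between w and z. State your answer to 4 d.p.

-0.5806

n = 5, Σw = 120.2, Σz = 63.3, Σw² = 2995.2, Σz² = 827.41, Σwz = 1491.29
nΣwz − ΣwΣz = 7456.45 − 7608.66 = -152.21
nΣw² − (Σw)² = 14976 − 14448.04 = 527.96; nΣz² − (Σz)² = 4137.05 − 4006.89 = 130.16
r = -152.21 / √(527.96 × 130.16) = -152.21 / 262.1436 ≈ -0.5806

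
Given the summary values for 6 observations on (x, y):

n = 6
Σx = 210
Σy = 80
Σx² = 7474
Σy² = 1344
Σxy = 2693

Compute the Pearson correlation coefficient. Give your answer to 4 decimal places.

r = (nΣxy − ΣxΣy) / √[(nΣx² − (Σx)²)(nΣy² − (Σy)²)]
Numerator: 6×2693 − 210×80 = -642
Denominator: √[(44844 − 44100)(8064 − 6400)] = √[744 × 1664] = 1112.6617
r = -642 / 1112.6617 ≈ -0.5770

-0.5770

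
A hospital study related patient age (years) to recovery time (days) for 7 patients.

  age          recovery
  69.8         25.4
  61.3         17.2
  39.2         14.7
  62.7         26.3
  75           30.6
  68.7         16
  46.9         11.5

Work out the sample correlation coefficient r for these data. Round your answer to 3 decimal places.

0.742

n = 7, Σx = 423.6, Σy = 141.7, Σx² = 26641.96, Σy² = 3173.39, Σxy = 8986.08
nΣxy − ΣxΣy = 62902.56 − 60024.12 = 2878.44
nΣx² − (Σx)² = 186493.72 − 179436.96 = 7056.76; nΣy² − (Σy)² = 22213.73 − 20078.89 = 2134.84
r = 2878.44 / √(7056.76 × 2134.84) = 2878.44 / 3881.3726 ≈ 0.742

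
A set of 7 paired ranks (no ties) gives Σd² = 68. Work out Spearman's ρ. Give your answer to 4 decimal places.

-0.2143

ρ = 1 − 6Σd² / [n(n²−1)] = 1 − 6×68 / (7×48)
  = 1 − 408/336 = 1 − 1.21429 ≈ -0.2143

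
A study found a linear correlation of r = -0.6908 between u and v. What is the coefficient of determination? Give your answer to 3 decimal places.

r² = (-0.6908)² = 0.477

0.477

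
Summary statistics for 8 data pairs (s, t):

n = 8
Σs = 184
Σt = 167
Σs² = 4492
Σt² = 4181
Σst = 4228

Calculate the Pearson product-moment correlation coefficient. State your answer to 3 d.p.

r = (nΣst − ΣsΣt) / √[(nΣs² − (Σs)²)(nΣt² − (Σt)²)]
Numerator: 8×4228 − 184×167 = 3096
Denominator: √[(35936 − 33856)(33448 − 27889)] = √[2080 × 5559] = 3400.4000
r = 3096 / 3400.4000 ≈ 0.910

0.910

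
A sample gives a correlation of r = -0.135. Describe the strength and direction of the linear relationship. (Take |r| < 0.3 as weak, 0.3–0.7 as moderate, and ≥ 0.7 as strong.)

weak negative

r = -0.135 < 0 so the relationship is negative.
|r| = 0.135, which falls in the weak range.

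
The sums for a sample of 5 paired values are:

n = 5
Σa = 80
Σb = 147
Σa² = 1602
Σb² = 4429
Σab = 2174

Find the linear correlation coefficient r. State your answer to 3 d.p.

r = (nΣab − ΣaΣb) / √[(nΣa² − (Σa)²)(nΣb² − (Σb)²)]
Numerator: 5×2174 − 80×147 = -890
Denominator: √[(8010 − 6400)(22145 − 21609)] = √[1610 × 536] = 928.9564
r = -890 / 928.9564 ≈ -0.958

-0.958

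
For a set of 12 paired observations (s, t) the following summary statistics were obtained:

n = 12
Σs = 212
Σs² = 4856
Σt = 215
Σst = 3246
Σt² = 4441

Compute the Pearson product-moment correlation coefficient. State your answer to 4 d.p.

r = (nΣst − ΣsΣt) / √[(nΣs² − (Σs)²)(nΣt² − (Σt)²)]
Numerator: 12×3246 − 212×215 = -6628
Denominator: √[(58272 − 44944)(53292 − 46225)] = √[13328 × 7067] = 9705.1005
r = -6628 / 9705.1005 ≈ -0.6829

-0.6829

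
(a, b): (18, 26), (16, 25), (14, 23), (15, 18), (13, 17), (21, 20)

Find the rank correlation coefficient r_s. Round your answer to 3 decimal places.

0.543

Rank a: 5, 4, 2, 3, 1, 6
Rank b: 6, 5, 4, 2, 1, 3
d = rank(a) − rank(b): -1, -1, -2, 1, 0, 3; Σd² = 16
ρ = 1 − 6Σd² / [n(n²−1)] = 1 − 6×16 / (6×35) = 1 − 96/210 ≈ 0.543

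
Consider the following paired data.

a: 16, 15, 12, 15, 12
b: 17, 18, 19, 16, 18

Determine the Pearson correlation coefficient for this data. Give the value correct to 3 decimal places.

-0.703

n = 5, Σa = 70, Σb = 88, Σa² = 994, Σb² = 1554, Σab = 1226
nΣab − ΣaΣb = 6130 − 6160 = -30
nΣa² − (Σa)² = 4970 − 4900 = 70; nΣb² − (Σb)² = 7770 − 7744 = 26
r = -30 / √(70 × 26) = -30 / 42.6615 ≈ -0.703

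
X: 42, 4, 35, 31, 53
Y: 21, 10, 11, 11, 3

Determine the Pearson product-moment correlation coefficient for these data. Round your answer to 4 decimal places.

n = 5, ΣX = 165, ΣY = 56, ΣX² = 6775, ΣY² = 792, ΣXY = 1807
nΣXY − ΣXΣY = 9035 − 9240 = -205
nΣX² − (ΣX)² = 33875 − 27225 = 6650; nΣY² − (ΣY)² = 3960 − 3136 = 824
r = -205 / √(6650 × 824) = -205 / 2340.8545 ≈ -0.0876

-0.0876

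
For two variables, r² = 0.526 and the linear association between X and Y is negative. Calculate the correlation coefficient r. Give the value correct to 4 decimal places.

-0.7253

|r| = √0.526 = 0.7253
The association is negative, so r = −0.7253.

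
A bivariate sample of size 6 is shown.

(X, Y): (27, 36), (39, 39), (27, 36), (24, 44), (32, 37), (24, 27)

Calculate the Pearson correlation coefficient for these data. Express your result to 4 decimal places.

0.2406

n = 6, ΣX = 173, ΣY = 219, ΣX² = 5155, ΣY² = 8147, ΣXY = 6353
nΣXY − ΣXΣY = 38118 − 37887 = 231
nΣX² − (ΣX)² = 30930 − 29929 = 1001; nΣY² − (ΣY)² = 48882 − 47961 = 921
r = 231 / √(1001 × 921) = 231 / 960.1672 ≈ 0.2406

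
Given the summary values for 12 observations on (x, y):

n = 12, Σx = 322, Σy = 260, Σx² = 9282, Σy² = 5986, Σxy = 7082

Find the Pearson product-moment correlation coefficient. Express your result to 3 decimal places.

0.221

r = (nΣxy − ΣxΣy) / √[(nΣx² − (Σx)²)(nΣy² − (Σy)²)]
Numerator: 12×7082 − 322×260 = 1264
Denominator: √[(111384 − 103684)(71832 − 67600)] = √[7700 × 4232] = 5708.4499
r = 1264 / 5708.4499 ≈ 0.221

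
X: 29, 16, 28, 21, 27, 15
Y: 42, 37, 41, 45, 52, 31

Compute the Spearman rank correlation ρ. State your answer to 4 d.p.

Rank X: 6, 2, 5, 3, 4, 1
Rank Y: 4, 2, 3, 5, 6, 1
d = rank(X) − rank(Y): 2, 0, 2, -2, -2, 0; Σd² = 16
ρ = 1 − 6Σd² / [n(n²−1)] = 1 − 6×16 / (6×35) = 1 − 96/210 ≈ 0.5429

0.5429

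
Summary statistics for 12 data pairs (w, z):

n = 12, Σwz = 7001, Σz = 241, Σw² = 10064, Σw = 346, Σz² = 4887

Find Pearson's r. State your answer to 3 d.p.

0.813

r = (nΣwz − ΣwΣz) / √[(nΣw² − (Σw)²)(nΣz² − (Σz)²)]
Numerator: 12×7001 − 346×241 = 626
Denominator: √[(120768 − 119716)(58644 − 58081)] = √[1052 × 563] = 769.5947
r = 626 / 769.5947 ≈ 0.813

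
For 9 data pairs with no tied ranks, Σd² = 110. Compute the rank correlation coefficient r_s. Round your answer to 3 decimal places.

0.083

ρ = 1 − 6Σd² / [n(n²−1)] = 1 − 6×110 / (9×80)
  = 1 − 660/720 = 1 − 0.9167 ≈ 0.083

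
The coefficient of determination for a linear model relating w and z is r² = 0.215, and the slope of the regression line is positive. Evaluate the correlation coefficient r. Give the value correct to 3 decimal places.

0.464

|r| = √0.215 = 0.464
The association is positive, so r = 0.464.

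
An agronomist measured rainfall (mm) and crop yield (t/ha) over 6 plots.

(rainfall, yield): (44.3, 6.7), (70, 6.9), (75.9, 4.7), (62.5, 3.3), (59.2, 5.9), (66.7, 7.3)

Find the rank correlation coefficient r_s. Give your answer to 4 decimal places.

Rank rainfall: 1, 5, 6, 3, 2, 4
Rank yield: 4, 5, 2, 1, 3, 6
d = rank(rainfall) − rank(yield): -3, 0, 4, 2, -1, -2; Σd² = 34
ρ = 1 − 6Σd² / [n(n²−1)] = 1 − 6×34 / (6×35) = 1 − 204/210 ≈ 0.0286

0.0286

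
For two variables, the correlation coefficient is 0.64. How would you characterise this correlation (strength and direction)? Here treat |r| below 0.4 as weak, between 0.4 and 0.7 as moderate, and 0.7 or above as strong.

moderate positive

r = 0.64 > 0 so the relationship is positive.
|r| = 0.64, which falls in the moderate range.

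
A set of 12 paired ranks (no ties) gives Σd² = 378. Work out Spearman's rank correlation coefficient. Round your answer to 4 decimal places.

-0.3217

ρ = 1 − 6Σd² / [n(n²−1)] = 1 − 6×378 / (12×143)
  = 1 − 2268/1716 = 1 − 1.32168 ≈ -0.3217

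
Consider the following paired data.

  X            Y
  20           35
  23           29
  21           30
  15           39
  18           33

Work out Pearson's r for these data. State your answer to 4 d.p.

-0.9043

n = 5, ΣX = 97, ΣY = 166, ΣX² = 1919, ΣY² = 5576, ΣXY = 3176
nΣXY − ΣXΣY = 15880 − 16102 = -222
nΣX² − (ΣX)² = 9595 − 9409 = 186; nΣY² − (ΣY)² = 27880 − 27556 = 324
r = -222 / √(186 × 324) = -222 / 245.4873 ≈ -0.9043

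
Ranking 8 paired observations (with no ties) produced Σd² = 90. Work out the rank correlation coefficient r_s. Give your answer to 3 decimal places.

-0.071

ρ = 1 − 6Σd² / [n(n²−1)] = 1 − 6×90 / (8×63)
  = 1 − 540/504 = 1 − 1.0714 ≈ -0.071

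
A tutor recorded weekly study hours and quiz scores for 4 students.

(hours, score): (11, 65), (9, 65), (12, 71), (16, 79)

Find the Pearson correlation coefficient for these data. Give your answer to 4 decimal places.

0.9559

n = 4, Σx = 48, Σy = 280, Σx² = 602, Σy² = 19732, Σxy = 3416
nΣxy − ΣxΣy = 13664 − 13440 = 224
nΣx² − (Σx)² = 2408 − 2304 = 104; nΣy² − (Σy)² = 78928 − 78400 = 528
r = 224 / √(104 × 528) = 224 / 234.3331 ≈ 0.9559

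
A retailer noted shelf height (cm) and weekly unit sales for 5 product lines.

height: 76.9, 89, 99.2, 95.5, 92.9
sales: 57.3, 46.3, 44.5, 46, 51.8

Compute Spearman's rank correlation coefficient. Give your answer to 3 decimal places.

-0.900

Rank height: 1, 2, 5, 4, 3
Rank sales: 5, 3, 1, 2, 4
d = rank(height) − rank(sales): -4, -1, 4, 2, -1; Σd² = 38
ρ = 1 − 6Σd² / [n(n²−1)] = 1 − 6×38 / (5×24) = 1 − 228/120 ≈ -0.900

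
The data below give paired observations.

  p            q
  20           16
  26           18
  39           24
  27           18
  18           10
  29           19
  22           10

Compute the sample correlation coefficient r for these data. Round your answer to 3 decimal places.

n = 7, Σp = 181, Σq = 115, Σp² = 4975, Σq² = 2041, Σpq = 3161
nΣpq − ΣpΣq = 22127 − 20815 = 1312
nΣp² − (Σp)² = 34825 − 32761 = 2064; nΣq² − (Σq)² = 14287 − 13225 = 1062
r = 1312 / √(2064 × 1062) = 1312 / 1480.5296 ≈ 0.886

0.886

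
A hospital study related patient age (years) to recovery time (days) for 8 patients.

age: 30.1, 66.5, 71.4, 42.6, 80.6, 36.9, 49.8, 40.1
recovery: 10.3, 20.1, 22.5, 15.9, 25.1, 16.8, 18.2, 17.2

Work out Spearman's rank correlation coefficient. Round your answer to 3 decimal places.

Rank age: 1, 6, 7, 4, 8, 2, 5, 3
Rank recovery: 1, 6, 7, 2, 8, 3, 5, 4
d = rank(age) − rank(recovery): 0, 0, 0, 2, 0, -1, 0, -1; Σd² = 6
ρ = 1 − 6Σd² / [n(n²−1)] = 1 − 6×6 / (8×63) = 1 − 36/504 ≈ 0.929

0.929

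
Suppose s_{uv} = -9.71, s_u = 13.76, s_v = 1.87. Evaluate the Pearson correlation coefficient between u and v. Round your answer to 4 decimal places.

-0.3774

r = Cov(u,v) / (s_u · s_v) = -9.71 / (13.76 × 1.87)
  = -9.71 / 25.7312 ≈ -0.3774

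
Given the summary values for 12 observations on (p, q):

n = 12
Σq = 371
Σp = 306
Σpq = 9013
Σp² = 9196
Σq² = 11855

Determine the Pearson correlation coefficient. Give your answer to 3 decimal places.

-0.611

r = (nΣpq − ΣpΣq) / √[(nΣp² − (Σp)²)(nΣq² − (Σq)²)]
Numerator: 12×9013 − 306×371 = -5370
Denominator: √[(110352 − 93636)(142260 − 137641)] = √[16716 × 4619] = 8786.9906
r = -5370 / 8786.9906 ≈ -0.611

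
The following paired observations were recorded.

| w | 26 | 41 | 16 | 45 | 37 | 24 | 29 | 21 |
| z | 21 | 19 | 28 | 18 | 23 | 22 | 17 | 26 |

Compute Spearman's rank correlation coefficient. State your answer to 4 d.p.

-0.7381

Rank w: 4, 7, 1, 8, 6, 3, 5, 2
Rank z: 4, 3, 8, 2, 6, 5, 1, 7
d = rank(w) − rank(z): 0, 4, -7, 6, 0, -2, 4, -5; Σd² = 146
ρ = 1 − 6Σd² / [n(n²−1)] = 1 − 6×146 / (8×63) = 1 − 876/504 ≈ -0.7381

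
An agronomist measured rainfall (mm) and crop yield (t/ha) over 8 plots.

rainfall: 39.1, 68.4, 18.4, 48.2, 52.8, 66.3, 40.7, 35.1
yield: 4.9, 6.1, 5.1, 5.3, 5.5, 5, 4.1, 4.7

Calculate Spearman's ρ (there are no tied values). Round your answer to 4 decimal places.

Rank rainfall: 3, 8, 1, 5, 6, 7, 4, 2
Rank yield: 3, 8, 5, 6, 7, 4, 1, 2
d = rank(rainfall) − rank(yield): 0, 0, -4, -1, -1, 3, 3, 0; Σd² = 36
ρ = 1 − 6Σd² / [n(n²−1)] = 1 − 6×36 / (8×63) = 1 − 216/504 ≈ 0.5714

0.5714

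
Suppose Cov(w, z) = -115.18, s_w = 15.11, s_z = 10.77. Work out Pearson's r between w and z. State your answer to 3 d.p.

r = Cov(w,z) / (s_w · s_z) = -115.18 / (15.11 × 10.77)
  = -115.18 / 162.7347 ≈ -0.708

-0.708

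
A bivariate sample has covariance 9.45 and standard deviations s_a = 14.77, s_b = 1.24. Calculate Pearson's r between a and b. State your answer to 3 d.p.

r = Cov(a,b) / (s_a · s_b) = 9.45 / (14.77 × 1.24)
  = 9.45 / 18.3148 ≈ 0.516

0.516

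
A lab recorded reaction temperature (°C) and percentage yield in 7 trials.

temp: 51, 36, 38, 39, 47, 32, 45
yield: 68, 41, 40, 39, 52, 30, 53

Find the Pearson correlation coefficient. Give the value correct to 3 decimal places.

n = 7, Σx = 288, Σy = 323, Σx² = 12120, Σy² = 15839, Σxy = 13774
nΣxy − ΣxΣy = 96418 − 93024 = 3394
nΣx² − (Σx)² = 84840 − 82944 = 1896; nΣy² − (Σy)² = 110873 − 104329 = 6544
r = 3394 / √(1896 × 6544) = 3394 / 3522.4174 ≈ 0.964

0.964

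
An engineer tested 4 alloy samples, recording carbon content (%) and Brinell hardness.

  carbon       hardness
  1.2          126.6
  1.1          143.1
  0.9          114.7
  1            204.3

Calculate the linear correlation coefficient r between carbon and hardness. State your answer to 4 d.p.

n = 4, Σx = 4.2, Σy = 588.7, Σx² = 4.46, Σy² = 91399.75, Σxy = 616.86
nΣxy − ΣxΣy = 2467.44 − 2472.54 = -5.1
nΣx² − (Σx)² = 17.84 − 17.64 = 0.2; nΣy² − (Σy)² = 365599 − 346567.69 = 19031.31
r = -5.1 / √(0.2 × 19031.31) = -5.1 / 61.6949 ≈ -0.0827

-0.0827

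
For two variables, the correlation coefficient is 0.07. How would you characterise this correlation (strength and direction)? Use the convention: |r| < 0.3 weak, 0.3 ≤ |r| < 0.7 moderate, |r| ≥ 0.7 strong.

weak positive

r = 0.07 > 0 so the relationship is positive.
|r| = 0.07, which falls in the weak range.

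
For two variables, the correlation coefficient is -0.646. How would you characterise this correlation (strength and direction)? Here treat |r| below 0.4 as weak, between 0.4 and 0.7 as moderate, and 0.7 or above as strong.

moderate negative

r = -0.646 < 0 so the relationship is negative.
|r| = 0.646, which falls in the moderate range.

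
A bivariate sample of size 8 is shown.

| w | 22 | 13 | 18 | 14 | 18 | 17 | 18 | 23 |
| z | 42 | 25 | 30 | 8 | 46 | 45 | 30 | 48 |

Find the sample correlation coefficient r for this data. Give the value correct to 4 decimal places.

n = 8, Σw = 143, Σz = 274, Σw² = 2639, Σz² = 10698, Σwz = 5138
nΣwz − ΣwΣz = 41104 − 39182 = 1922
nΣw² − (Σw)² = 21112 − 20449 = 663; nΣz² − (Σz)² = 85584 − 75076 = 10508
r = 1922 / √(663 × 10508) = 1922 / 2639.4704 ≈ 0.7282

0.7282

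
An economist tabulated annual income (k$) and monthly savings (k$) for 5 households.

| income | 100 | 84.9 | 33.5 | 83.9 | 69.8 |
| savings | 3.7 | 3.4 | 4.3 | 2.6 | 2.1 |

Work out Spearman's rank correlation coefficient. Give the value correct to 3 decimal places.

Rank income: 5, 4, 1, 3, 2
Rank savings: 4, 3, 5, 2, 1
d = rank(income) − rank(savings): 1, 1, -4, 1, 1; Σd² = 20
ρ = 1 − 6Σd² / [n(n²−1)] = 1 − 6×20 / (5×24) = 1 − 120/120 ≈ 0.000

0.000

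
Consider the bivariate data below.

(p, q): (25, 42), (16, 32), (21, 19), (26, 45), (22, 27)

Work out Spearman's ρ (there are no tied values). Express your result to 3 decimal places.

0.700

Rank p: 4, 1, 2, 5, 3
Rank q: 4, 3, 1, 5, 2
d = rank(p) − rank(q): 0, -2, 1, 0, 1; Σd² = 6
ρ = 1 − 6Σd² / [n(n²−1)] = 1 − 6×6 / (5×24) = 1 − 36/120 ≈ 0.700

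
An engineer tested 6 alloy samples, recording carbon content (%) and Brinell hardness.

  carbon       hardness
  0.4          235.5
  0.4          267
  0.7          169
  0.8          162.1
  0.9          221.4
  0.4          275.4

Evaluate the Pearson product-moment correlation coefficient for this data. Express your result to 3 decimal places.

-0.730

n = 6, Σx = 3.6, Σy = 1330.4, Σx² = 2.42, Σy² = 306449.78, Σxy = 758.4
nΣxy − ΣxΣy = 4550.4 − 4789.44 = -239.04
nΣx² − (Σx)² = 14.52 − 12.96 = 1.56; nΣy² − (Σy)² = 1838698.68 − 1769964.16 = 68734.52
r = -239.04 / √(1.56 × 68734.52) = -239.04 / 327.4536 ≈ -0.730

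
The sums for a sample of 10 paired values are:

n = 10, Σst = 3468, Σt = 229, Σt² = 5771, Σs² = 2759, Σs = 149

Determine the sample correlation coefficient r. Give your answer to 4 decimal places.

0.1049

r = (nΣst − ΣsΣt) / √[(nΣs² − (Σs)²)(nΣt² − (Σt)²)]
Numerator: 10×3468 − 149×229 = 559
Denominator: √[(27590 − 22201)(57710 − 52441)] = √[5389 × 5269] = 5328.6622
r = 559 / 5328.6622 ≈ 0.1049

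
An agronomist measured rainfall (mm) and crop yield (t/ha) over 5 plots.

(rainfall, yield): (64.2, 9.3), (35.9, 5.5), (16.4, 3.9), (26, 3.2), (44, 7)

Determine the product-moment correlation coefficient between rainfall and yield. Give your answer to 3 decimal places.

n = 5, Σx = 186.5, Σy = 28.9, Σx² = 8291.41, Σy² = 191.19, Σxy = 1249.67
nΣxy − ΣxΣy = 6248.35 − 5389.85 = 858.5
nΣx² − (Σx)² = 41457.05 − 34782.25 = 6674.8; nΣy² − (Σy)² = 955.95 − 835.21 = 120.74
r = 858.5 / √(6674.8 × 120.74) = 858.5 / 897.7279 ≈ 0.956

0.956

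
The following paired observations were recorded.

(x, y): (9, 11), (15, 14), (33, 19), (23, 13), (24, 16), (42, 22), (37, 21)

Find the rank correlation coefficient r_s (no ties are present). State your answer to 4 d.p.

0.9643

Rank x: 1, 2, 5, 3, 4, 7, 6
Rank y: 1, 3, 5, 2, 4, 7, 6
d = rank(x) − rank(y): 0, -1, 0, 1, 0, 0, 0; Σd² = 2
ρ = 1 − 6Σd² / [n(n²−1)] = 1 − 6×2 / (7×48) = 1 − 12/336 ≈ 0.9643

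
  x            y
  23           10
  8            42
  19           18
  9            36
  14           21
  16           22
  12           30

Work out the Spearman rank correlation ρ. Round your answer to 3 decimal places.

Rank x: 7, 1, 6, 2, 4, 5, 3
Rank y: 1, 7, 2, 6, 3, 4, 5
d = rank(x) − rank(y): 6, -6, 4, -4, 1, 1, -2; Σd² = 110
ρ = 1 − 6Σd² / [n(n²−1)] = 1 − 6×110 / (7×48) = 1 − 660/336 ≈ -0.964

-0.964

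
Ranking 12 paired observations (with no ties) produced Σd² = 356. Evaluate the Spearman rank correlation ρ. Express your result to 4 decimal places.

ρ = 1 − 6Σd² / [n(n²−1)] = 1 − 6×356 / (12×143)
  = 1 − 2136/1716 = 1 − 1.24476 ≈ -0.2448

-0.2448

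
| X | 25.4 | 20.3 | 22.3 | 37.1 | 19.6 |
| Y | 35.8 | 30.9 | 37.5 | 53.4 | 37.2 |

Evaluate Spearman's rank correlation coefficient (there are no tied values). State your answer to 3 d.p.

Rank X: 4, 2, 3, 5, 1
Rank Y: 2, 1, 4, 5, 3
d = rank(X) − rank(Y): 2, 1, -1, 0, -2; Σd² = 10
ρ = 1 − 6Σd² / [n(n²−1)] = 1 − 6×10 / (5×24) = 1 − 60/120 ≈ 0.500

0.500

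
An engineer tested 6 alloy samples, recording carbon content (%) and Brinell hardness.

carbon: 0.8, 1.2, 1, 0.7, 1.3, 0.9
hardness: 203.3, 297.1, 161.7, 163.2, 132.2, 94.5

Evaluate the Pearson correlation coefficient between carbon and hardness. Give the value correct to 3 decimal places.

0.217

n = 6, Σx = 5.9, Σy = 1052, Σx² = 6.07, Σy² = 208787.52, Σxy = 1052.01
nΣxy − ΣxΣy = 6312.06 − 6206.8 = 105.26
nΣx² − (Σx)² = 36.42 − 34.81 = 1.61; nΣy² − (Σy)² = 1252725.12 − 1106704 = 146021.12
r = 105.26 / √(1.61 × 146021.12) = 105.26 / 484.8649 ≈ 0.217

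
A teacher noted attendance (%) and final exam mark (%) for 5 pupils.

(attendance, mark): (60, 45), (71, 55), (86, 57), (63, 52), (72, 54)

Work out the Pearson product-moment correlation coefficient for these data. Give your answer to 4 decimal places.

0.8344

n = 5, Σx = 352, Σy = 263, Σx² = 25190, Σy² = 13919, Σxy = 18671
nΣxy − ΣxΣy = 93355 − 92576 = 779
nΣx² − (Σx)² = 125950 − 123904 = 2046; nΣy² − (Σy)² = 69595 − 69169 = 426
r = 779 / √(2046 × 426) = 779 / 933.5931 ≈ 0.8344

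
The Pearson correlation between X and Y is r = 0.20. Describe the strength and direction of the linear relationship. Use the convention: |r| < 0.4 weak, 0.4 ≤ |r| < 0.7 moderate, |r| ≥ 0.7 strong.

weak positive

r = 0.20 > 0 so the relationship is positive.
|r| = 0.20, which falls in the weak range.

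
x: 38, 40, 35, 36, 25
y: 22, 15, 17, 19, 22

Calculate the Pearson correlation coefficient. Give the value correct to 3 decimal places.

n = 5, Σx = 174, Σy = 95, Σx² = 6190, Σy² = 1843, Σxy = 3265
nΣxy − ΣxΣy = 16325 − 16530 = -205
nΣx² − (Σx)² = 30950 − 30276 = 674; nΣy² − (Σy)² = 9215 − 9025 = 190
r = -205 / √(674 × 190) = -205 / 357.8547 ≈ -0.573

-0.573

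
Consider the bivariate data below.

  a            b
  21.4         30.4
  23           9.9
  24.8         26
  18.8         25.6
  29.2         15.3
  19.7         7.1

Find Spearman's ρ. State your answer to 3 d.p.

Rank a: 3, 4, 5, 1, 6, 2
Rank b: 6, 2, 5, 4, 3, 1
d = rank(a) − rank(b): -3, 2, 0, -3, 3, 1; Σd² = 32
ρ = 1 − 6Σd² / [n(n²−1)] = 1 − 6×32 / (6×35) = 1 − 192/210 ≈ 0.086

0.086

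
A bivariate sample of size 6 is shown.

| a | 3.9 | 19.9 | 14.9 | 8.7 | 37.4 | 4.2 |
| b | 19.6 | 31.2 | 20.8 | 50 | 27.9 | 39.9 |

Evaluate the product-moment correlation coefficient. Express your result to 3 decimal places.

n = 6, Σa = 89, Σb = 189.4, Σa² = 2125.32, Σb² = 6660.66, Σab = 2653.28
nΣab − ΣaΣb = 15919.68 − 16856.6 = -936.92
nΣa² − (Σa)² = 12751.92 − 7921 = 4830.92; nΣb² − (Σb)² = 39963.96 − 35872.36 = 4091.6
r = -936.92 / √(4830.92 × 4091.6) = -936.92 / 4445.9186 ≈ -0.211

-0.211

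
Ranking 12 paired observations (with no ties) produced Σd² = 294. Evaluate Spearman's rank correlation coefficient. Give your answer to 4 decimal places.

ρ = 1 − 6Σd² / [n(n²−1)] = 1 − 6×294 / (12×143)
  = 1 − 1764/1716 = 1 − 1.02797 ≈ -0.0280

-0.0280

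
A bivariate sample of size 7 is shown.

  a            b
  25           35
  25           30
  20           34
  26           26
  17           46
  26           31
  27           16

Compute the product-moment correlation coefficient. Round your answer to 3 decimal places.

n = 7, Σa = 166, Σb = 218, Σa² = 4020, Σb² = 7290, Σab = 5001
nΣab − ΣaΣb = 35007 − 36188 = -1181
nΣa² − (Σa)² = 28140 − 27556 = 584; nΣb² − (Σb)² = 51030 − 47524 = 3506
r = -1181 / √(584 × 3506) = -1181 / 1430.9102 ≈ -0.825

-0.825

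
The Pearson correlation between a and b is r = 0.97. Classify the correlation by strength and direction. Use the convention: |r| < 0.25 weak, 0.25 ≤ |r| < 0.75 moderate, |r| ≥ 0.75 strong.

r = 0.97 > 0 so the relationship is positive.
|r| = 0.97, which falls in the strong range.

strong positive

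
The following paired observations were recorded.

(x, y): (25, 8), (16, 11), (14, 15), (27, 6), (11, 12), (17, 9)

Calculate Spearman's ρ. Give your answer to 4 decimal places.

-0.9429

Rank x: 5, 3, 2, 6, 1, 4
Rank y: 2, 4, 6, 1, 5, 3
d = rank(x) − rank(y): 3, -1, -4, 5, -4, 1; Σd² = 68
ρ = 1 − 6Σd² / [n(n²−1)] = 1 − 6×68 / (6×35) = 1 − 408/210 ≈ -0.9429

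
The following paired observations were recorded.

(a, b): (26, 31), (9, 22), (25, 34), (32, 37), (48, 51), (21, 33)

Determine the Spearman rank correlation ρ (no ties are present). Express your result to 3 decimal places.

0.829

Rank a: 4, 1, 3, 5, 6, 2
Rank b: 2, 1, 4, 5, 6, 3
d = rank(a) − rank(b): 2, 0, -1, 0, 0, -1; Σd² = 6
ρ = 1 − 6Σd² / [n(n²−1)] = 1 − 6×6 / (6×35) = 1 − 36/210 ≈ 0.829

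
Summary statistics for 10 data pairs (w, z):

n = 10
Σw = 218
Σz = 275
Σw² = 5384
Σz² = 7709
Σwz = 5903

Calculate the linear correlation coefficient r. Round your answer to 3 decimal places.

r = (nΣwz − ΣwΣz) / √[(nΣw² − (Σw)²)(nΣz² − (Σz)²)]
Numerator: 10×5903 − 218×275 = -920
Denominator: √[(53840 − 47524)(77090 − 75625)] = √[6316 × 1465] = 3041.8646
r = -920 / 3041.8646 ≈ -0.302

-0.302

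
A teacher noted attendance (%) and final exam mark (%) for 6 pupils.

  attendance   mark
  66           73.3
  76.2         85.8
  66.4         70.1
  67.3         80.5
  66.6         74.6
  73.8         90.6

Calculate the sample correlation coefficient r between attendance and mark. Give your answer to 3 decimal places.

0.868

n = 6, Σx = 416.3, Σy = 474.9, Σx² = 28982.69, Σy² = 37902.31, Σxy = 33102.69
nΣxy − ΣxΣy = 198616.14 − 197700.87 = 915.27
nΣx² − (Σx)² = 173896.14 − 173305.69 = 590.45; nΣy² − (Σy)² = 227413.86 − 225530.01 = 1883.85
r = 915.27 / √(590.45 × 1883.85) = 915.27 / 1054.6655 ≈ 0.868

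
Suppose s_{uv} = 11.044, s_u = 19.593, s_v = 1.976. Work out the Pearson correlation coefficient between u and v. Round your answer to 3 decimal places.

0.285

r = Cov(u,v) / (s_u · s_v) = 11.044 / (19.593 × 1.976)
  = 11.044 / 38.7158 ≈ 0.285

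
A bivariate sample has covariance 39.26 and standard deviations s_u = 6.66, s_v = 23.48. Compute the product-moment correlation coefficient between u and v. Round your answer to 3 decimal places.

r = Cov(u,v) / (s_u · s_v) = 39.26 / (6.66 × 23.48)
  = 39.26 / 156.3768 ≈ 0.251

0.251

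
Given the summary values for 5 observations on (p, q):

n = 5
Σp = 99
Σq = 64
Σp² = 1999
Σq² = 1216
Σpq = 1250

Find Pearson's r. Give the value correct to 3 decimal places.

-0.139

r = (nΣpq − ΣpΣq) / √[(nΣp² − (Σp)²)(nΣq² − (Σq)²)]
Numerator: 5×1250 − 99×64 = -86
Denominator: √[(9995 − 9801)(6080 − 4096)] = √[194 × 1984] = 620.3999
r = -86 / 620.3999 ≈ -0.139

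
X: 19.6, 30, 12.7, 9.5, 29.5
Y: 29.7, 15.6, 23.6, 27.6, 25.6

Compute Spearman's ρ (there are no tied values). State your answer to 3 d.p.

-0.500

Rank X: 3, 5, 2, 1, 4
Rank Y: 5, 1, 2, 4, 3
d = rank(X) − rank(Y): -2, 4, 0, -3, 1; Σd² = 30
ρ = 1 − 6Σd² / [n(n²−1)] = 1 − 6×30 / (5×24) = 1 − 180/120 ≈ -0.500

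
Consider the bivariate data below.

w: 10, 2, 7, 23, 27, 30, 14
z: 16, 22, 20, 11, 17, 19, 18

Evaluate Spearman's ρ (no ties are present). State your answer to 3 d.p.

-0.464

Rank w: 3, 1, 2, 5, 6, 7, 4
Rank z: 2, 7, 6, 1, 3, 5, 4
d = rank(w) − rank(z): 1, -6, -4, 4, 3, 2, 0; Σd² = 82
ρ = 1 − 6Σd² / [n(n²−1)] = 1 − 6×82 / (7×48) = 1 − 492/336 ≈ -0.464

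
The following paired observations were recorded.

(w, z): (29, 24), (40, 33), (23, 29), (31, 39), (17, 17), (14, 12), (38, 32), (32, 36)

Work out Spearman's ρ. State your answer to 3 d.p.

0.762

Rank w: 4, 8, 3, 5, 2, 1, 7, 6
Rank z: 3, 6, 4, 8, 2, 1, 5, 7
d = rank(w) − rank(z): 1, 2, -1, -3, 0, 0, 2, -1; Σd² = 20
ρ = 1 − 6Σd² / [n(n²−1)] = 1 − 6×20 / (8×63) = 1 − 120/504 ≈ 0.762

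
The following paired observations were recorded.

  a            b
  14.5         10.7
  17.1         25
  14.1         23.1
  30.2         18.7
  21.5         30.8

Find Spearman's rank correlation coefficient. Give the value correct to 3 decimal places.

Rank a: 2, 3, 1, 5, 4
Rank b: 1, 4, 3, 2, 5
d = rank(a) − rank(b): 1, -1, -2, 3, -1; Σd² = 16
ρ = 1 − 6Σd² / [n(n²−1)] = 1 − 6×16 / (5×24) = 1 − 96/120 ≈ 0.200

0.200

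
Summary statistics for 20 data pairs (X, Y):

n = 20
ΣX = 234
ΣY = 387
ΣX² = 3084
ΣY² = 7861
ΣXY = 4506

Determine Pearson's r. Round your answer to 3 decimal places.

r = (nΣXY − ΣXΣY) / √[(nΣX² − (ΣX)²)(nΣY² − (ΣY)²)]
Numerator: 20×4506 − 234×387 = -438
Denominator: √[(61680 − 54756)(157220 − 149769)] = √[6924 × 7451] = 7182.6683
r = -438 / 7182.6683 ≈ -0.061

-0.061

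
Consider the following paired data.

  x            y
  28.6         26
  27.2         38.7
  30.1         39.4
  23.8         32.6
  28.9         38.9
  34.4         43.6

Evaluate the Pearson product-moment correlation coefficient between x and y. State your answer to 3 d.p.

0.569

n = 6, Σx = 173, Σy = 219.2, Σx² = 5048.82, Σy² = 8202.98, Σxy = 6382.11
nΣxy − ΣxΣy = 38292.66 − 37921.6 = 371.06
nΣx² − (Σx)² = 30292.92 − 29929 = 363.92; nΣy² − (Σy)² = 49217.88 − 48048.64 = 1169.24
r = 371.06 / √(363.92 × 1169.24) = 371.06 / 652.3111 ≈ 0.569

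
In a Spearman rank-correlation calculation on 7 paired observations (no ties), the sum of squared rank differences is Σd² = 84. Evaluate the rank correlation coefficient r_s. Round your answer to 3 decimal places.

ρ = 1 − 6Σd² / [n(n²−1)] = 1 − 6×84 / (7×48)
  = 1 − 504/336 = 1 − 1.5000 ≈ -0.500

-0.500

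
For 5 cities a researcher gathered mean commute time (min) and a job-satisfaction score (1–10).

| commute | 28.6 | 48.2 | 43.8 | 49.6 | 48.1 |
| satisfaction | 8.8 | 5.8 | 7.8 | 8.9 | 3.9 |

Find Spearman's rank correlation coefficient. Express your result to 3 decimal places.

0.100

Rank commute: 1, 4, 2, 5, 3
Rank satisfaction: 4, 2, 3, 5, 1
d = rank(commute) − rank(satisfaction): -3, 2, -1, 0, 2; Σd² = 18
ρ = 1 − 6Σd² / [n(n²−1)] = 1 − 6×18 / (5×24) = 1 − 108/120 ≈ 0.100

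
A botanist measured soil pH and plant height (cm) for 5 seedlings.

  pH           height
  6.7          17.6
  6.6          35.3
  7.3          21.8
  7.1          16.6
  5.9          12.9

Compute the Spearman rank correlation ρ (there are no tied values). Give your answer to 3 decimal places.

Rank pH: 3, 2, 5, 4, 1
Rank height: 3, 5, 4, 2, 1
d = rank(pH) − rank(height): 0, -3, 1, 2, 0; Σd² = 14
ρ = 1 − 6Σd² / [n(n²−1)] = 1 − 6×14 / (5×24) = 1 − 84/120 ≈ 0.300

0.300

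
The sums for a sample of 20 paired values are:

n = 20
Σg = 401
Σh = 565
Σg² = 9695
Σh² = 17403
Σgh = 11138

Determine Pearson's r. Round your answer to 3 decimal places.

r = (nΣgh − ΣgΣh) / √[(nΣg² − (Σg)²)(nΣh² − (Σh)²)]
Numerator: 20×11138 − 401×565 = -3805
Denominator: √[(193900 − 160801)(348060 − 319225)] = √[33099 × 28835] = 30893.5214
r = -3805 / 30893.5214 ≈ -0.123

-0.123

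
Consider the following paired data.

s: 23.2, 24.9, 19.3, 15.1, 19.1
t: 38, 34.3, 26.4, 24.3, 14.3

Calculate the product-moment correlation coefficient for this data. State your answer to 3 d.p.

0.671

n = 5, Σs = 101.6, Σt = 137.3, Σs² = 2123.56, Σt² = 4112.43, Σst = 2885.25
nΣst − ΣsΣt = 14426.25 − 13949.68 = 476.57
nΣs² − (Σs)² = 10617.8 − 10322.56 = 295.24; nΣt² − (Σt)² = 20562.15 − 18851.29 = 1710.86
r = 476.57 / √(295.24 × 1710.86) = 476.57 / 710.7139 ≈ 0.671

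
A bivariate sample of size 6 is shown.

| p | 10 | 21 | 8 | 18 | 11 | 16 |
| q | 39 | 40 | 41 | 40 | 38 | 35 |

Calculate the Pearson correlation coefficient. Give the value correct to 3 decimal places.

-0.110

n = 6, Σp = 84, Σq = 233, Σp² = 1306, Σq² = 9071, Σpq = 3256
nΣpq − ΣpΣq = 19536 − 19572 = -36
nΣp² − (Σp)² = 7836 − 7056 = 780; nΣq² − (Σq)² = 54426 − 54289 = 137
r = -36 / √(780 × 137) = -36 / 326.8945 ≈ -0.110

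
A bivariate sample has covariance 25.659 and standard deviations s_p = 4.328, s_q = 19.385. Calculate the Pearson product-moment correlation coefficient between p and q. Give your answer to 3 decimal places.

r = Cov(p,q) / (s_p · s_q) = 25.659 / (4.328 × 19.385)
  = 25.659 / 83.8983 ≈ 0.306

0.306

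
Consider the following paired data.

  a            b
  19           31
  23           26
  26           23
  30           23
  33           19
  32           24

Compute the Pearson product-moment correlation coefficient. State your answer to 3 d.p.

n = 6, Σa = 163, Σb = 146, Σa² = 4579, Σb² = 3632, Σab = 3870
nΣab − ΣaΣb = 23220 − 23798 = -578
nΣa² − (Σa)² = 27474 − 26569 = 905; nΣb² − (Σb)² = 21792 − 21316 = 476
r = -578 / √(905 × 476) = -578 / 656.3383 ≈ -0.881

-0.881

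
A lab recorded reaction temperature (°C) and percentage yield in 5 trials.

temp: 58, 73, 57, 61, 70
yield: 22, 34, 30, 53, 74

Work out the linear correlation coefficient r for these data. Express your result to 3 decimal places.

n = 5, Σx = 319, Σy = 213, Σx² = 20563, Σy² = 10825, Σxy = 13881
nΣxy − ΣxΣy = 69405 − 67947 = 1458
nΣx² − (Σx)² = 102815 − 101761 = 1054; nΣy² − (Σy)² = 54125 − 45369 = 8756
r = 1458 / √(1054 × 8756) = 1458 / 3037.8980 ≈ 0.480

0.480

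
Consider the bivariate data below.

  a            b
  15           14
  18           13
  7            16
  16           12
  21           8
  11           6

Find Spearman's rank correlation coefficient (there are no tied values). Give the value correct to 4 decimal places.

-0.3714

Rank a: 3, 5, 1, 4, 6, 2
Rank b: 5, 4, 6, 3, 2, 1
d = rank(a) − rank(b): -2, 1, -5, 1, 4, 1; Σd² = 48
ρ = 1 − 6Σd² / [n(n²−1)] = 1 − 6×48 / (6×35) = 1 − 288/210 ≈ -0.3714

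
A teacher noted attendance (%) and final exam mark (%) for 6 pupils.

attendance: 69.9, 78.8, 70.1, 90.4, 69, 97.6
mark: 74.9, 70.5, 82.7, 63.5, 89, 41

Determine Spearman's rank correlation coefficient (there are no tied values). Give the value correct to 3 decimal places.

Rank attendance: 2, 4, 3, 5, 1, 6
Rank mark: 4, 3, 5, 2, 6, 1
d = rank(attendance) − rank(mark): -2, 1, -2, 3, -5, 5; Σd² = 68
ρ = 1 − 6Σd² / [n(n²−1)] = 1 − 6×68 / (6×35) = 1 − 408/210 ≈ -0.943

-0.943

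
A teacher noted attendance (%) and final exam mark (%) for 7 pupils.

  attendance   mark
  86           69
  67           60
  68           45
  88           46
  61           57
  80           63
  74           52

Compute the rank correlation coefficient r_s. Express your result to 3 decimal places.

0.107

Rank attendance: 6, 2, 3, 7, 1, 5, 4
Rank mark: 7, 5, 1, 2, 4, 6, 3
d = rank(attendance) − rank(mark): -1, -3, 2, 5, -3, -1, 1; Σd² = 50
ρ = 1 − 6Σd² / [n(n²−1)] = 1 − 6×50 / (7×48) = 1 − 300/336 ≈ 0.107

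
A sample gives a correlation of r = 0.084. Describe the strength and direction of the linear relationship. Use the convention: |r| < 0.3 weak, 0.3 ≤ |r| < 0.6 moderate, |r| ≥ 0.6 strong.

r = 0.084 > 0 so the relationship is positive.
|r| = 0.084, which falls in the weak range.

weak positive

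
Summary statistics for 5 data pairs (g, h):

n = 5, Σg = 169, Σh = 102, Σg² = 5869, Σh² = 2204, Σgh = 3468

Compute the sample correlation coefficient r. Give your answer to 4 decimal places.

r = (nΣgh − ΣgΣh) / √[(nΣg² − (Σg)²)(nΣh² − (Σh)²)]
Numerator: 5×3468 − 169×102 = 102
Denominator: √[(29345 − 28561)(11020 − 10404)] = √[784 × 616] = 694.9417
r = 102 / 694.9417 ≈ 0.1468

0.1468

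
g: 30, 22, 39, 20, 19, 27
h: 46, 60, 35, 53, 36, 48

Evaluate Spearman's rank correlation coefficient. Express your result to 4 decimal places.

-0.3714

Rank g: 5, 3, 6, 2, 1, 4
Rank h: 3, 6, 1, 5, 2, 4
d = rank(g) − rank(h): 2, -3, 5, -3, -1, 0; Σd² = 48
ρ = 1 − 6Σd² / [n(n²−1)] = 1 − 6×48 / (6×35) = 1 − 288/210 ≈ -0.3714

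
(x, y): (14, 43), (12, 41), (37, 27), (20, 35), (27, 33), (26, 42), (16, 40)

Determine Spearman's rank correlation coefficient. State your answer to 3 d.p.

-0.714

Rank x: 2, 1, 7, 4, 6, 5, 3
Rank y: 7, 5, 1, 3, 2, 6, 4
d = rank(x) − rank(y): -5, -4, 6, 1, 4, -1, -1; Σd² = 96
ρ = 1 − 6Σd² / [n(n²−1)] = 1 − 6×96 / (7×48) = 1 − 576/336 ≈ -0.714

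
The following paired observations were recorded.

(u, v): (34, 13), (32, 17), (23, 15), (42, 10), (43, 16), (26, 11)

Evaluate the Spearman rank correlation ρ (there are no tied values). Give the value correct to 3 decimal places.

-0.029

Rank u: 4, 3, 1, 5, 6, 2
Rank v: 3, 6, 4, 1, 5, 2
d = rank(u) − rank(v): 1, -3, -3, 4, 1, 0; Σd² = 36
ρ = 1 − 6Σd² / [n(n²−1)] = 1 − 6×36 / (6×35) = 1 − 216/210 ≈ -0.029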